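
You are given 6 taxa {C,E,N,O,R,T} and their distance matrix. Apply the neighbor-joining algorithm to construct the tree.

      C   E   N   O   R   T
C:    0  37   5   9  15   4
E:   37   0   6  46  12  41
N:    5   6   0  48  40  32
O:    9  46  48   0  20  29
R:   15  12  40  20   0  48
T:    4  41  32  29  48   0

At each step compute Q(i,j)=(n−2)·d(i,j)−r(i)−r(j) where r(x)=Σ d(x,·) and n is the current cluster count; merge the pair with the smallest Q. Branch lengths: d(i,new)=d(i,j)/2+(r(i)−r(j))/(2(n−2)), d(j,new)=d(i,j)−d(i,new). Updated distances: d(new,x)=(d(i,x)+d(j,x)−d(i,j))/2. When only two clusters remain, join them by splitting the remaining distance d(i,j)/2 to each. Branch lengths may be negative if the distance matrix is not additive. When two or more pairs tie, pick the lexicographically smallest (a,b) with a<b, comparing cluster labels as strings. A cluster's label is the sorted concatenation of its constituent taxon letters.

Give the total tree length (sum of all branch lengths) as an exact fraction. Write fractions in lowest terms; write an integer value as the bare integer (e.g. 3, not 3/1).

949/16

iteration 1: select E,N (d=6, Q=-249); attach at lengths (35/8, 13/8); label the merged cluster EN
  updated: d(C,EN)=18, d(EN,O)=44, d(EN,R)=23, d(EN,T)=67/2
iteration 2: select EN,R (d=23, Q=-311/2); attach at lengths (163/12, 113/12); label the merged cluster ENR
  updated: d(C,ENR)=5, d(ENR,O)=41/2, d(ENR,T)=117/4
iteration 3: select C,T (d=4, Q=-289/4); attach at lengths (-145/16, 209/16); label the merged cluster CT
  updated: d(CT,ENR)=121/8, d(CT,O)=17
iteration 4: select CT,ENR (d=121/8, Q=-421/8); attach at lengths (93/16, 149/16); label the merged cluster CENRT
  updated: d(CENRT,O)=179/16
iteration 5: select CENRT,O (d=179/16); attach at lengths (179/32, 179/32); label the merged cluster CENORT
final tree: (((C:-145/16,T:209/16):93/16,((E:35/8,N:13/8):163/12,R:113/12):149/16):179/32,O:179/32)
total length: 949/16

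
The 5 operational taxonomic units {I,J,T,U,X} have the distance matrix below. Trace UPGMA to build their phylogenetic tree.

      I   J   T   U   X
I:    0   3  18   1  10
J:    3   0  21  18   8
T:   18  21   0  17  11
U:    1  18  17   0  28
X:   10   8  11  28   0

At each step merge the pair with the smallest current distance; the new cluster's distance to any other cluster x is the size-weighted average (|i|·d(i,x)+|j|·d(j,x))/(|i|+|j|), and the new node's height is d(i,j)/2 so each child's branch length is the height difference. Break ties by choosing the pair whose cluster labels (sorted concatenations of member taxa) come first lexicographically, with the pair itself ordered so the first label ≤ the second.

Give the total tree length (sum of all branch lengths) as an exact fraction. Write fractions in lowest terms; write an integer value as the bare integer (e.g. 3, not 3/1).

iteration 1: select I,U (d=1); attach at lengths (1/2, 1/2); label the merged cluster IU
  updated: d(IU,J)=21/2, d(IU,T)=35/2, d(IU,X)=19
iteration 2: select J,X (d=8); attach at lengths (4, 4); label the merged cluster JX
  updated: d(IU,JX)=59/4, d(JX,T)=16
iteration 3: select IU,JX (d=59/4); attach at lengths (55/8, 27/8); label the merged cluster IJUX
  updated: d(IJUX,T)=67/4
iteration 4: select IJUX,T (d=67/4); attach at lengths (1, 67/8); label the merged cluster IJTUX
final tree: (((I:1/2,U:1/2):55/8,(J:4,X:4):27/8):1,T:67/8)
total length: 229/8

229/8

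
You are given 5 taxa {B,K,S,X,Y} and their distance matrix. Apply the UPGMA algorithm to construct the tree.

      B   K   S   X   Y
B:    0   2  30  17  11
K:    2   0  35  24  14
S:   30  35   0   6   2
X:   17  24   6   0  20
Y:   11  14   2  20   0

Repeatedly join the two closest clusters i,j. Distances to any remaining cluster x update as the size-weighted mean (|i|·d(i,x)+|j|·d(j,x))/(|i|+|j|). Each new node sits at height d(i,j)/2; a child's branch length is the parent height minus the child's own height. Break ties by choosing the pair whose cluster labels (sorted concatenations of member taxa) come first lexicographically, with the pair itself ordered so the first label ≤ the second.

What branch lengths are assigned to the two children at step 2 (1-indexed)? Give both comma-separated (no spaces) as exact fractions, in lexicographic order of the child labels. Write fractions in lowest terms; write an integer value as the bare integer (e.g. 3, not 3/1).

1. join B+K (d=2) ⇒ BK; edges |B|=1, |K|=1
  updated: d(BK,S)=65/2, d(BK,X)=41/2, d(BK,Y)=25/2
2. join S+Y (d=2) ⇒ SY; edges |S|=1, |Y|=1
  updated: d(BK,SY)=45/2, d(SY,X)=13
3. join SY+X (d=13) ⇒ SXY; edges |SY|=11/2, |X|=13/2
  updated: d(BK,SXY)=131/6
4. join BK+SXY (d=131/6) ⇒ BKSXY; edges |BK|=119/12, |SXY|=53/12
final tree: ((B:1,K:1):119/12,((S:1,Y:1):11/2,X:13/2):53/12)
total length: 91/3

1,1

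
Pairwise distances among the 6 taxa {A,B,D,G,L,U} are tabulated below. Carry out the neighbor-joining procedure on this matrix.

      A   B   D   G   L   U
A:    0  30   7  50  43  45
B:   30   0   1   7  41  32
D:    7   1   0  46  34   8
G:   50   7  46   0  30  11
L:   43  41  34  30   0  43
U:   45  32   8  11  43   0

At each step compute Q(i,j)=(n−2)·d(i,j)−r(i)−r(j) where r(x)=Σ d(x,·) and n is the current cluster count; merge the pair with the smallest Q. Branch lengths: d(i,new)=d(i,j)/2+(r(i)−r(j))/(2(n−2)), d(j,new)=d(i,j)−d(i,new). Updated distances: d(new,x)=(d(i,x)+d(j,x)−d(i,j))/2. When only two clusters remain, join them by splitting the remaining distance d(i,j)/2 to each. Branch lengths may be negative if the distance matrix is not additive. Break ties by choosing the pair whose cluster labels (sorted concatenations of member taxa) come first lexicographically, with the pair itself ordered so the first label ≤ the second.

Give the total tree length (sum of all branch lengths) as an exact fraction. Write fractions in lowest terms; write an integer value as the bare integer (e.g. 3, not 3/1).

iteration 1: select A,D (d=7, Q=-243); attach at lengths (107/8, -51/8); label the merged cluster AD
  updated: d(AD,B)=12, d(AD,G)=89/2, d(AD,L)=35, d(AD,U)=23
iteration 2: select AD,B (d=12, Q=-341/2); attach at lengths (39/4, 9/4); label the merged cluster ABD
  updated: d(ABD,G)=79/4, d(ABD,L)=32, d(ABD,U)=43/2
iteration 3: select ABD,L (d=32, Q=-457/4); attach at lengths (129/16, 383/16); label the merged cluster ABDL
  updated: d(ABDL,G)=71/8, d(ABDL,U)=65/4
iteration 4: select ABDL,G (d=71/8, Q=-289/8); attach at lengths (113/16, 29/16); label the merged cluster ABDGL
  updated: d(ABDGL,U)=147/16
iteration 5: select ABDGL,U (d=147/16); attach at lengths (147/32, 147/32); label the merged cluster ABDGLU
final tree: (((((A:107/8,D:-51/8):39/4,B:9/4):129/16,L:383/16):113/16,G:29/16):147/32,U:147/32)
total length: 1105/16

1105/16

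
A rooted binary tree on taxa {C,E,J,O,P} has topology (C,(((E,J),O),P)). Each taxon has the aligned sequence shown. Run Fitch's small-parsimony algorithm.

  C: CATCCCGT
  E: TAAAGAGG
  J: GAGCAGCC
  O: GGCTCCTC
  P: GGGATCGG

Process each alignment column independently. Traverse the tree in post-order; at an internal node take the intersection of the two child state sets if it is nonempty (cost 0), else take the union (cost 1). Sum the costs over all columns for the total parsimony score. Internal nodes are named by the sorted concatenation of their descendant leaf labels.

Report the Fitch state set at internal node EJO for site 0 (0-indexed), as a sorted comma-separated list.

EJ@0: {T} ∪ {G} = {G,T} (union, +1)
EJO@0: {G,T} ∩ {G} = {G} (intersection, +0)
EJOP@0: {G} ∩ {G} = {G} (intersection, +0)
CEJOP@0: {C} ∪ {G} = {C,G} (union, +1)
EJ@1: {A} ∩ {A} = {A} (intersection, +0)
EJO@1: {A} ∪ {G} = {A,G} (union, +1)
EJOP@1: {A,G} ∩ {G} = {G} (intersection, +0)
CEJOP@1: {A} ∪ {G} = {A,G} (union, +1)
EJ@2: {A} ∪ {G} = {A,G} (union, +1)
EJO@2: {A,G} ∪ {C} = {A,C,G} (union, +1)
EJOP@2: {A,C,G} ∩ {G} = {G} (intersection, +0)
CEJOP@2: {T} ∪ {G} = {G,T} (union, +1)
EJ@3: {A} ∪ {C} = {A,C} (union, +1)
EJO@3: {A,C} ∪ {T} = {A,C,T} (union, +1)
EJOP@3: {A,C,T} ∩ {A} = {A} (intersection, +0)
CEJOP@3: {C} ∪ {A} = {A,C} (union, +1)
EJ@4: {G} ∪ {A} = {A,G} (union, +1)
EJO@4: {A,G} ∪ {C} = {A,C,G} (union, +1)
EJOP@4: {A,C,G} ∪ {T} = {A,C,G,T} (union, +1)
CEJOP@4: {C} ∩ {A,C,G,T} = {C} (intersection, +0)
EJ@5: {A} ∪ {G} = {A,G} (union, +1)
EJO@5: {A,G} ∪ {C} = {A,C,G} (union, +1)
EJOP@5: {A,C,G} ∩ {C} = {C} (intersection, +0)
CEJOP@5: {C} ∩ {C} = {C} (intersection, +0)
EJ@6: {G} ∪ {C} = {C,G} (union, +1)
EJO@6: {C,G} ∪ {T} = {C,G,T} (union, +1)
EJOP@6: {C,G,T} ∩ {G} = {G} (intersection, +0)
CEJOP@6: {G} ∩ {G} = {G} (intersection, +0)
EJ@7: {G} ∪ {C} = {C,G} (union, +1)
EJO@7: {C,G} ∩ {C} = {C} (intersection, +0)
EJOP@7: {C} ∪ {G} = {C,G} (union, +1)
CEJOP@7: {T} ∪ {C,G} = {C,G,T} (union, +1)
per-site changes: [2, 2, 3, 3, 3, 2, 2, 3]; total = 20

G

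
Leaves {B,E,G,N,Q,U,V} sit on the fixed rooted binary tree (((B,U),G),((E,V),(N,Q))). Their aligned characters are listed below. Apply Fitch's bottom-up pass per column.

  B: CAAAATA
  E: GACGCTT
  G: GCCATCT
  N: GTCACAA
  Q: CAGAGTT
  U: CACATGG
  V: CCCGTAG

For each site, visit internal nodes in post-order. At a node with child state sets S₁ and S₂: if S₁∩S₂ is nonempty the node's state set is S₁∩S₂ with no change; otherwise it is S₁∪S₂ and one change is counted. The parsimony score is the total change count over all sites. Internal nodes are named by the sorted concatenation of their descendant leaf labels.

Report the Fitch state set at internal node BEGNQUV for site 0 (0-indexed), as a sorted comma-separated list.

C,G

BU@0: {C} ∩ {C} = {C} (intersection, +0)
BGU@0: {C} ∪ {G} = {C,G} (union, +1)
EV@0: {G} ∪ {C} = {C,G} (union, +1)
NQ@0: {G} ∪ {C} = {C,G} (union, +1)
ENQV@0: {C,G} ∩ {C,G} = {C,G} (intersection, +0)
BEGNQUV@0: {C,G} ∩ {C,G} = {C,G} (intersection, +0)
BU@1: {A} ∩ {A} = {A} (intersection, +0)
BGU@1: {A} ∪ {C} = {A,C} (union, +1)
EV@1: {A} ∪ {C} = {A,C} (union, +1)
NQ@1: {T} ∪ {A} = {A,T} (union, +1)
ENQV@1: {A,C} ∩ {A,T} = {A} (intersection, +0)
BEGNQUV@1: {A,C} ∩ {A} = {A} (intersection, +0)
BU@2: {A} ∪ {C} = {A,C} (union, +1)
BGU@2: {A,C} ∩ {C} = {C} (intersection, +0)
EV@2: {C} ∩ {C} = {C} (intersection, +0)
NQ@2: {C} ∪ {G} = {C,G} (union, +1)
ENQV@2: {C} ∩ {C,G} = {C} (intersection, +0)
BEGNQUV@2: {C} ∩ {C} = {C} (intersection, +0)
BU@3: {A} ∩ {A} = {A} (intersection, +0)
BGU@3: {A} ∩ {A} = {A} (intersection, +0)
EV@3: {G} ∩ {G} = {G} (intersection, +0)
NQ@3: {A} ∩ {A} = {A} (intersection, +0)
ENQV@3: {G} ∪ {A} = {A,G} (union, +1)
BEGNQUV@3: {A} ∩ {A,G} = {A} (intersection, +0)
BU@4: {A} ∪ {T} = {A,T} (union, +1)
BGU@4: {A,T} ∩ {T} = {T} (intersection, +0)
EV@4: {C} ∪ {T} = {C,T} (union, +1)
NQ@4: {C} ∪ {G} = {C,G} (union, +1)
ENQV@4: {C,T} ∩ {C,G} = {C} (intersection, +0)
BEGNQUV@4: {T} ∪ {C} = {C,T} (union, +1)
BU@5: {T} ∪ {G} = {G,T} (union, +1)
BGU@5: {G,T} ∪ {C} = {C,G,T} (union, +1)
EV@5: {T} ∪ {A} = {A,T} (union, +1)
NQ@5: {A} ∪ {T} = {A,T} (union, +1)
ENQV@5: {A,T} ∩ {A,T} = {A,T} (intersection, +0)
BEGNQUV@5: {C,G,T} ∩ {A,T} = {T} (intersection, +0)
BU@6: {A} ∪ {G} = {A,G} (union, +1)
BGU@6: {A,G} ∪ {T} = {A,G,T} (union, +1)
EV@6: {T} ∪ {G} = {G,T} (union, +1)
NQ@6: {A} ∪ {T} = {A,T} (union, +1)
ENQV@6: {G,T} ∩ {A,T} = {T} (intersection, +0)
BEGNQUV@6: {A,G,T} ∩ {T} = {T} (intersection, +0)
per-site changes: [3, 3, 2, 1, 4, 4, 4]; total = 21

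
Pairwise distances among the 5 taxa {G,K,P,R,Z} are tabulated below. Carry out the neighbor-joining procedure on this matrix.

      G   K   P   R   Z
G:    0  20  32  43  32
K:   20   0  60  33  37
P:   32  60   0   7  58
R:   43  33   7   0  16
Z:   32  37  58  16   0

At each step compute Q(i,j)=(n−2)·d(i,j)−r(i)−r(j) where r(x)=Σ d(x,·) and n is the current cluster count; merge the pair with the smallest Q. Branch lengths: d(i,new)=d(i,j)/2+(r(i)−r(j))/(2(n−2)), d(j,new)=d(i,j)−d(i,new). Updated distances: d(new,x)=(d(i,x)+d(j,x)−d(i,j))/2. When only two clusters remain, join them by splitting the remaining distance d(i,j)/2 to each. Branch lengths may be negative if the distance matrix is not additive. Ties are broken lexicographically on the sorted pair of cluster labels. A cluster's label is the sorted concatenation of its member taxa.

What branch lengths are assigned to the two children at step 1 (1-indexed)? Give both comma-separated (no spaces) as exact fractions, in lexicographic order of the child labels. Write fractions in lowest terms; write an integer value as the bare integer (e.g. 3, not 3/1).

iteration 1: select P,R (d=7, Q=-235); attach at lengths (79/6, -37/6); label the merged cluster PR
  updated: d(G,PR)=34, d(K,PR)=43, d(PR,Z)=67/2
iteration 2: select G,K (d=20, Q=-146); attach at lengths (13/2, 27/2); label the merged cluster GK
  updated: d(GK,PR)=57/2, d(GK,Z)=49/2
iteration 3: select GK,PR (d=57/2, Q=-173/2); attach at lengths (39/4, 75/4); label the merged cluster GKPR
  updated: d(GKPR,Z)=59/4
iteration 4: select GKPR,Z (d=59/4); attach at lengths (59/8, 59/8); label the merged cluster GKPRZ
final tree: (((G:13/2,K:27/2):39/4,(P:79/6,R:-37/6):75/4):59/8,Z:59/8)
total length: 281/4

79/6,-37/6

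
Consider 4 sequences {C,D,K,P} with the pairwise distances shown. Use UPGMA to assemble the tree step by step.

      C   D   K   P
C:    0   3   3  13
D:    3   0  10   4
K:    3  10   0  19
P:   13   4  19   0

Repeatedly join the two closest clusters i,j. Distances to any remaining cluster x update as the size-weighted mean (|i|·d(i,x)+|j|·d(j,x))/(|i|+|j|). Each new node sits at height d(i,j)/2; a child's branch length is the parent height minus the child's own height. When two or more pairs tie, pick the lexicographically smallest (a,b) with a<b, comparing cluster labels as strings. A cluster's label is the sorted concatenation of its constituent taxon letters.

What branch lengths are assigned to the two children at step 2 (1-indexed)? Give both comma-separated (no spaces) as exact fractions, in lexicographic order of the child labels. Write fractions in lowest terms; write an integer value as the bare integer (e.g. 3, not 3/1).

step 1: merge (C,D) at d=3; branch lengths C→3/2, D→3/2; new cluster CD
  updated: d(CD,K)=13/2, d(CD,P)=17/2
step 2: merge (CD,K) at d=13/2; branch lengths CD→7/4, K→13/4; new cluster CDK
  updated: d(CDK,P)=12
step 3: merge (CDK,P) at d=12; branch lengths CDK→11/4, P→6; new cluster CDKP
final tree: (((C:3/2,D:3/2):7/4,K:13/4):11/4,P:6)
total length: 67/4

7/4,13/4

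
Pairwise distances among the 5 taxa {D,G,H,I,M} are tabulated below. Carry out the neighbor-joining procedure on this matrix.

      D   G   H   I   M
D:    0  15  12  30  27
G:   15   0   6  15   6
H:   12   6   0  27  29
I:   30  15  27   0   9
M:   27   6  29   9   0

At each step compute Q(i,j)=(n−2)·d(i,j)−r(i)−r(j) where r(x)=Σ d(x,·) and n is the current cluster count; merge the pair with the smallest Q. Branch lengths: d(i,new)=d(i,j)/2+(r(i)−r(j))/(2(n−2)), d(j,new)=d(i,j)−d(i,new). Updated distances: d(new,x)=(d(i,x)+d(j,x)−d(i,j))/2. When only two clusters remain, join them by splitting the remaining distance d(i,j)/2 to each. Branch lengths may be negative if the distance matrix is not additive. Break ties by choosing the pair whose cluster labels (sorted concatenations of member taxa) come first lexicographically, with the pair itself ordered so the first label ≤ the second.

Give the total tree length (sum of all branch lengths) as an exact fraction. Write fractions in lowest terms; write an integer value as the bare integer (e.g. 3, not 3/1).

step 1: merge (I,M) at d=9, Q=-125; branch lengths I→37/6, M→17/6; new cluster IM
  updated: d(D,IM)=24, d(G,IM)=6, d(H,IM)=47/2
step 2: merge (D,H) at d=12, Q=-137/2; branch lengths D→67/8, H→29/8; new cluster DH
  updated: d(DH,G)=9/2, d(DH,IM)=71/4
step 3: merge (DH,G) at d=9/2, Q=-113/4; branch lengths DH→65/8, G→-29/8; new cluster DGH
  updated: d(DGH,IM)=77/8
step 4: merge (DGH,IM) at d=77/8; branch lengths DGH→77/16, IM→77/16; new cluster DGHIM
final tree: (((D:67/8,H:29/8):65/8,G:-29/8):77/16,(I:37/6,M:17/6):77/16)
total length: 281/8

281/8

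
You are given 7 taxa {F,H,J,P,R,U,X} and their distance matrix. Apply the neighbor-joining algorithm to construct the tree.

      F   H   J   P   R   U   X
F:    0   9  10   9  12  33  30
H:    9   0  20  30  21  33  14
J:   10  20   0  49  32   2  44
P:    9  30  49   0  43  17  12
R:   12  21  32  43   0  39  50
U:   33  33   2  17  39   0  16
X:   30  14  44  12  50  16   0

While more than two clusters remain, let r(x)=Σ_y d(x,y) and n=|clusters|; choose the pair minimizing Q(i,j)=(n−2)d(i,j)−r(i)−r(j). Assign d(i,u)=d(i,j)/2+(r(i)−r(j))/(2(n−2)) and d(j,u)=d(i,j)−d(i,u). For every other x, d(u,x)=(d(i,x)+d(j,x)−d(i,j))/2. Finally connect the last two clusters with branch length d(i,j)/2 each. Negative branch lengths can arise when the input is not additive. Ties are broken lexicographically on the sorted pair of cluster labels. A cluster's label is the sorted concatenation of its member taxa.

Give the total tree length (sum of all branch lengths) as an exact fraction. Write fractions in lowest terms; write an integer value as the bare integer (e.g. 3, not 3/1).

255/4

1. join J+U (d=2, Q=-287) ⇒ JU; edges |J|=27/10, |U|=-7/10
  updated: d(F,JU)=41/2, d(H,JU)=51/2, d(JU,P)=32, d(JU,R)=69/2, d(JU,X)=29
2. join P+X (d=12, Q=-213) ⇒ PX; edges |P|=39/8, |X|=57/8
  updated: d(F,PX)=27/2, d(H,PX)=16, d(JU,PX)=49/2, d(PX,R)=81/2
3. join F+R (d=12, Q=-127) ⇒ FR; edges |F|=-17/6, |R|=89/6
  updated: d(FR,H)=9, d(FR,JU)=43/2, d(FR,PX)=21
4. join FR+H (d=9, Q=-84) ⇒ FHR; edges |FR|=19/4, |H|=17/4
  updated: d(FHR,JU)=19, d(FHR,PX)=14
5. join FHR+JU (d=19, Q=-115/2) ⇒ FHJRU; edges |FHR|=17/4, |JU|=59/4
  updated: d(FHJRU,PX)=39/4
6. join FHJRU+PX (d=39/4) ⇒ FHJPRUX; edges |FHJRU|=39/8, |PX|=39/8
final tree: ((((F:-17/6,R:89/6):19/4,H:17/4):17/4,(J:27/10,U:-7/10):59/4):39/8,(P:39/8,X:57/8):39/8)
total length: 255/4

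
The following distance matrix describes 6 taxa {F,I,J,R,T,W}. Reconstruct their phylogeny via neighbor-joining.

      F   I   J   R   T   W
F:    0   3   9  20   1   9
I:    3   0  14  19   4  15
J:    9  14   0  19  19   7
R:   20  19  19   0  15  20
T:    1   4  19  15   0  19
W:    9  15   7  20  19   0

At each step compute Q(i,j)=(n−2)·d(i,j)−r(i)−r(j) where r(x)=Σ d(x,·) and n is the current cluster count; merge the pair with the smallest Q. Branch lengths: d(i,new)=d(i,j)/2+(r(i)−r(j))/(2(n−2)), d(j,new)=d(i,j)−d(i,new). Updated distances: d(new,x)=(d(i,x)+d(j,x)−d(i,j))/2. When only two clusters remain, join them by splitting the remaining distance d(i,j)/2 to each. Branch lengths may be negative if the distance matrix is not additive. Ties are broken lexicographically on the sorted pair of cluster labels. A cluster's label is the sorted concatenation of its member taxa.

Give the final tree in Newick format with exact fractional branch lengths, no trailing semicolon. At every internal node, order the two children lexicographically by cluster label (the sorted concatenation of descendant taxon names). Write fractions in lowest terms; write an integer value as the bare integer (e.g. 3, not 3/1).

(((F:-3/8,T:11/8):3/4,I:9/4):19/8,((J:13/4,W:15/4):13/3,R:35/3):19/8)

1. join J+W (d=7, Q=-110) ⇒ JW; edges |J|=13/4, |W|=15/4
  updated: d(F,JW)=11/2, d(I,JW)=11, d(JW,R)=16, d(JW,T)=31/2
2. join JW+R (d=16, Q=-70) ⇒ JRW; edges |JW|=13/3, |R|=35/3
  updated: d(F,JRW)=19/4, d(I,JRW)=7, d(JRW,T)=29/4
3. join F+T (d=1, Q=-19) ⇒ FT; edges |F|=-3/8, |T|=11/8
  updated: d(FT,I)=3, d(FT,JRW)=11/2
4. join FT+I (d=3, Q=-31/2) ⇒ FIT; edges |FT|=3/4, |I|=9/4
  updated: d(FIT,JRW)=19/4
5. join FIT+JRW (d=19/4) ⇒ FIJRTW; edges |FIT|=19/8, |JRW|=19/8
final tree: (((F:-3/8,T:11/8):3/4,I:9/4):19/8,((J:13/4,W:15/4):13/3,R:35/3):19/8)
total length: 127/4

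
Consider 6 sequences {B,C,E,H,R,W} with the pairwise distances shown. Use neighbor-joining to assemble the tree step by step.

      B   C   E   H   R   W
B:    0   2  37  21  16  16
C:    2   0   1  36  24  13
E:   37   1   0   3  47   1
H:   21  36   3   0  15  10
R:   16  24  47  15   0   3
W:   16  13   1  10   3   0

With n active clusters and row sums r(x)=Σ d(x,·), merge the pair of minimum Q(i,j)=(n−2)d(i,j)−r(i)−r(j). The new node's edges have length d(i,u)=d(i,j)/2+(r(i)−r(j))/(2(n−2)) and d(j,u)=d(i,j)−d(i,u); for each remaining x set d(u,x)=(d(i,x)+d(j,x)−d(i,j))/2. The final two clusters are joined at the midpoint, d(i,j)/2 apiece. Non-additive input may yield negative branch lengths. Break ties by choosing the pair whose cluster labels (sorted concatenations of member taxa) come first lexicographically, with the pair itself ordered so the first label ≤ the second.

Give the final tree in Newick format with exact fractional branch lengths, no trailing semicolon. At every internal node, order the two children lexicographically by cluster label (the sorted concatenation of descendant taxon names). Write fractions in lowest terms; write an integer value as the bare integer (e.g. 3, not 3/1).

step 1: merge (E,H) at d=3, Q=-162; branch lengths E→2, H→1; new cluster EH
  updated: d(B,EH)=55/2, d(C,EH)=17, d(EH,R)=59/2, d(EH,W)=4
step 2: merge (B,C) at d=2, Q=-223/2; branch lengths B→23/12, C→1/12; new cluster BC
  updated: d(BC,EH)=85/4, d(BC,R)=19, d(BC,W)=27/2
step 3: merge (BC,R) at d=19, Q=-269/4; branch lengths BC→161/16, R→143/16; new cluster BCR
  updated: d(BCR,EH)=127/8, d(BCR,W)=-5/4
step 4: merge (BCR,EH) at d=127/8, Q=-149/8; branch lengths BCR→85/16, EH→169/16; new cluster BCEHR
  updated: d(BCEHR,W)=-105/16
step 5: merge (BCEHR,W) at d=-105/16; branch lengths BCEHR→-105/32, W→-105/32; new cluster BCEHRW
final tree: ((((B:23/12,C:1/12):161/16,R:143/16):85/16,(E:2,H:1):169/16):-105/32,W:-105/32)
total length: 533/16

((((B:23/12,C:1/12):161/16,R:143/16):85/16,(E:2,H:1):169/16):-105/32,W:-105/32)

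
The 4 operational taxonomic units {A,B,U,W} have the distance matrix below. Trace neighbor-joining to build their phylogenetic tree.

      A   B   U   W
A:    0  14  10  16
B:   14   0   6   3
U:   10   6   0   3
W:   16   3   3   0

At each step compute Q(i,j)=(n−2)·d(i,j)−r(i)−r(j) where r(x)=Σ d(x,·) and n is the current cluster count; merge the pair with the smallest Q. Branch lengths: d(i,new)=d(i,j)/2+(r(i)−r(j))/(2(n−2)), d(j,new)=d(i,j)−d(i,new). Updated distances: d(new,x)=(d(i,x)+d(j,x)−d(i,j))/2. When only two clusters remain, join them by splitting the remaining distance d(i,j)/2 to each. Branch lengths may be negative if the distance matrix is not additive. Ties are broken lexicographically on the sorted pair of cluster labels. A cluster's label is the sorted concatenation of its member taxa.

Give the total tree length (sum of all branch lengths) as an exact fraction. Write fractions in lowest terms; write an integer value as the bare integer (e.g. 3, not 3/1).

1. join A+U (d=10, Q=-39) ⇒ AU; edges |A|=41/4, |U|=-1/4
  updated: d(AU,B)=5, d(AU,W)=9/2
2. join AU+B (d=5, Q=-25/2) ⇒ ABU; edges |AU|=13/4, |B|=7/4
  updated: d(ABU,W)=5/4
3. join ABU+W (d=5/4) ⇒ ABUW; edges |ABU|=5/8, |W|=5/8
final tree: (((A:41/4,U:-1/4):13/4,B:7/4):5/8,W:5/8)
total length: 65/4

65/4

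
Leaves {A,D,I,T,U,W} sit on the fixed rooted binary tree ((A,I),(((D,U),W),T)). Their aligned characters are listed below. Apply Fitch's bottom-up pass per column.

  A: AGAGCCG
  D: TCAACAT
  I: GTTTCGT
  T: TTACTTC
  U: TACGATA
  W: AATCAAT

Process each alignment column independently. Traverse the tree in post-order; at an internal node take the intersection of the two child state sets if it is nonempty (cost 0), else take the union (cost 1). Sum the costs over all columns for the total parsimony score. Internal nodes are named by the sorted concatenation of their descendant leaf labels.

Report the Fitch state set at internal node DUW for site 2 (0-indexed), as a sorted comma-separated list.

A,C,T

site 0, node AI: A={A} ∪ I={G} → {A,G} (+1)
site 0, node DU: D={T} ∩ U={T} → {T} (+0)
site 0, node DUW: DU={T} ∪ W={A} → {A,T} (+1)
site 0, node DTUW: DUW={A,T} ∩ T={T} → {T} (+0)
site 0, node ADITUW: AI={A,G} ∪ DTUW={T} → {A,G,T} (+1)
site 1, node AI: A={G} ∪ I={T} → {G,T} (+1)
site 1, node DU: D={C} ∪ U={A} → {A,C} (+1)
site 1, node DUW: DU={A,C} ∩ W={A} → {A} (+0)
site 1, node DTUW: DUW={A} ∪ T={T} → {A,T} (+1)
site 1, node ADITUW: AI={G,T} ∩ DTUW={A,T} → {T} (+0)
site 2, node AI: A={A} ∪ I={T} → {A,T} (+1)
site 2, node DU: D={A} ∪ U={C} → {A,C} (+1)
site 2, node DUW: DU={A,C} ∪ W={T} → {A,C,T} (+1)
site 2, node DTUW: DUW={A,C,T} ∩ T={A} → {A} (+0)
site 2, node ADITUW: AI={A,T} ∩ DTUW={A} → {A} (+0)
site 3, node AI: A={G} ∪ I={T} → {G,T} (+1)
site 3, node DU: D={A} ∪ U={G} → {A,G} (+1)
site 3, node DUW: DU={A,G} ∪ W={C} → {A,C,G} (+1)
site 3, node DTUW: DUW={A,C,G} ∩ T={C} → {C} (+0)
site 3, node ADITUW: AI={G,T} ∪ DTUW={C} → {C,G,T} (+1)
site 4, node AI: A={C} ∩ I={C} → {C} (+0)
site 4, node DU: D={C} ∪ U={A} → {A,C} (+1)
site 4, node DUW: DU={A,C} ∩ W={A} → {A} (+0)
site 4, node DTUW: DUW={A} ∪ T={T} → {A,T} (+1)
site 4, node ADITUW: AI={C} ∪ DTUW={A,T} → {A,C,T} (+1)
site 5, node AI: A={C} ∪ I={G} → {C,G} (+1)
site 5, node DU: D={A} ∪ U={T} → {A,T} (+1)
site 5, node DUW: DU={A,T} ∩ W={A} → {A} (+0)
site 5, node DTUW: DUW={A} ∪ T={T} → {A,T} (+1)
site 5, node ADITUW: AI={C,G} ∪ DTUW={A,T} → {A,C,G,T} (+1)
site 6, node AI: A={G} ∪ I={T} → {G,T} (+1)
site 6, node DU: D={T} ∪ U={A} → {A,T} (+1)
site 6, node DUW: DU={A,T} ∩ W={T} → {T} (+0)
site 6, node DTUW: DUW={T} ∪ T={C} → {C,T} (+1)
site 6, node ADITUW: AI={G,T} ∩ DTUW={C,T} → {T} (+0)
per-site changes: [3, 3, 3, 4, 3, 4, 3]; total = 23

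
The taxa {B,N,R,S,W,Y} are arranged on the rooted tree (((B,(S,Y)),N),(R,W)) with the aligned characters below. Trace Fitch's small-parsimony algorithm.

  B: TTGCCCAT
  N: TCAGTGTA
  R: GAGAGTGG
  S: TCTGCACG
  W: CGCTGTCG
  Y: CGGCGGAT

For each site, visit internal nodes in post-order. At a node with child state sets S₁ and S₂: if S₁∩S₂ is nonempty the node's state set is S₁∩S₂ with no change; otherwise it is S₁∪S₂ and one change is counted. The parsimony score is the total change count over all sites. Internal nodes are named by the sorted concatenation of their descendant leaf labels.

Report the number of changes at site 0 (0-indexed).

3

SY@0: {T} ∪ {C} = {C,T} (union, +1)
BSY@0: {T} ∩ {C,T} = {T} (intersection, +0)
BNSY@0: {T} ∩ {T} = {T} (intersection, +0)
RW@0: {G} ∪ {C} = {C,G} (union, +1)
BNRSWY@0: {T} ∪ {C,G} = {C,G,T} (union, +1)
SY@1: {C} ∪ {G} = {C,G} (union, +1)
BSY@1: {T} ∪ {C,G} = {C,G,T} (union, +1)
BNSY@1: {C,G,T} ∩ {C} = {C} (intersection, +0)
RW@1: {A} ∪ {G} = {A,G} (union, +1)
BNRSWY@1: {C} ∪ {A,G} = {A,C,G} (union, +1)
SY@2: {T} ∪ {G} = {G,T} (union, +1)
BSY@2: {G} ∩ {G,T} = {G} (intersection, +0)
BNSY@2: {G} ∪ {A} = {A,G} (union, +1)
RW@2: {G} ∪ {C} = {C,G} (union, +1)
BNRSWY@2: {A,G} ∩ {C,G} = {G} (intersection, +0)
SY@3: {G} ∪ {C} = {C,G} (union, +1)
BSY@3: {C} ∩ {C,G} = {C} (intersection, +0)
BNSY@3: {C} ∪ {G} = {C,G} (union, +1)
RW@3: {A} ∪ {T} = {A,T} (union, +1)
BNRSWY@3: {C,G} ∪ {A,T} = {A,C,G,T} (union, +1)
SY@4: {C} ∪ {G} = {C,G} (union, +1)
BSY@4: {C} ∩ {C,G} = {C} (intersection, +0)
BNSY@4: {C} ∪ {T} = {C,T} (union, +1)
RW@4: {G} ∩ {G} = {G} (intersection, +0)
BNRSWY@4: {C,T} ∪ {G} = {C,G,T} (union, +1)
SY@5: {A} ∪ {G} = {A,G} (union, +1)
BSY@5: {C} ∪ {A,G} = {A,C,G} (union, +1)
BNSY@5: {A,C,G} ∩ {G} = {G} (intersection, +0)
RW@5: {T} ∩ {T} = {T} (intersection, +0)
BNRSWY@5: {G} ∪ {T} = {G,T} (union, +1)
SY@6: {C} ∪ {A} = {A,C} (union, +1)
BSY@6: {A} ∩ {A,C} = {A} (intersection, +0)
BNSY@6: {A} ∪ {T} = {A,T} (union, +1)
RW@6: {G} ∪ {C} = {C,G} (union, +1)
BNRSWY@6: {A,T} ∪ {C,G} = {A,C,G,T} (union, +1)
SY@7: {G} ∪ {T} = {G,T} (union, +1)
BSY@7: {T} ∩ {G,T} = {T} (intersection, +0)
BNSY@7: {T} ∪ {A} = {A,T} (union, +1)
RW@7: {G} ∩ {G} = {G} (intersection, +0)
BNRSWY@7: {A,T} ∪ {G} = {A,G,T} (union, +1)
per-site changes: [3, 4, 3, 4, 3, 3, 4, 3]; total = 27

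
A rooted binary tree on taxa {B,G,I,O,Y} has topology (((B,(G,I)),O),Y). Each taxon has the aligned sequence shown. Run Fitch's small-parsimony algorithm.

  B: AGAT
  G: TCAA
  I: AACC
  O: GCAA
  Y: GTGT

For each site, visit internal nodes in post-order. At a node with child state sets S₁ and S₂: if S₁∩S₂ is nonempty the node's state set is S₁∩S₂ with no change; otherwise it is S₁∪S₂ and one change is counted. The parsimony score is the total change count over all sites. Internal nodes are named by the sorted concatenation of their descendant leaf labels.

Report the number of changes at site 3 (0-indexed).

3

[col 0] GI: children G:{T}, I:{A} ∪→ {A,T}; cost 1
[col 0] BGI: children B:{A}, GI:{A,T} ∩→ {A}; cost 0
[col 0] BGIO: children BGI:{A}, O:{G} ∪→ {A,G}; cost 1
[col 0] BGIOY: children BGIO:{A,G}, Y:{G} ∩→ {G}; cost 0
[col 1] GI: children G:{C}, I:{A} ∪→ {A,C}; cost 1
[col 1] BGI: children B:{G}, GI:{A,C} ∪→ {A,C,G}; cost 1
[col 1] BGIO: children BGI:{A,C,G}, O:{C} ∩→ {C}; cost 0
[col 1] BGIOY: children BGIO:{C}, Y:{T} ∪→ {C,T}; cost 1
[col 2] GI: children G:{A}, I:{C} ∪→ {A,C}; cost 1
[col 2] BGI: children B:{A}, GI:{A,C} ∩→ {A}; cost 0
[col 2] BGIO: children BGI:{A}, O:{A} ∩→ {A}; cost 0
[col 2] BGIOY: children BGIO:{A}, Y:{G} ∪→ {A,G}; cost 1
[col 3] GI: children G:{A}, I:{C} ∪→ {A,C}; cost 1
[col 3] BGI: children B:{T}, GI:{A,C} ∪→ {A,C,T}; cost 1
[col 3] BGIO: children BGI:{A,C,T}, O:{A} ∩→ {A}; cost 0
[col 3] BGIOY: children BGIO:{A}, Y:{T} ∪→ {A,T}; cost 1
per-site changes: [2, 3, 2, 3]; total = 10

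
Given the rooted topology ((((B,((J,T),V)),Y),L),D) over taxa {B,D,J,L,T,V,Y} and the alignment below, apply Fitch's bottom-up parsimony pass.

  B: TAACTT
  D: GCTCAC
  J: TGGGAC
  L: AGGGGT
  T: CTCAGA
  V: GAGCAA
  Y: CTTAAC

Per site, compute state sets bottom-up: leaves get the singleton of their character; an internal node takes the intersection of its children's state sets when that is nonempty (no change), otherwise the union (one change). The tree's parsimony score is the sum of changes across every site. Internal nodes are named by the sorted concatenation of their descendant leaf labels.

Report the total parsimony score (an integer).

JT@0: {T} ∪ {C} = {C,T} (union, +1)
JTV@0: {C,T} ∪ {G} = {C,G,T} (union, +1)
BJTV@0: {T} ∩ {C,G,T} = {T} (intersection, +0)
BJTVY@0: {T} ∪ {C} = {C,T} (union, +1)
BJLTVY@0: {C,T} ∪ {A} = {A,C,T} (union, +1)
BDJLTVY@0: {A,C,T} ∪ {G} = {A,C,G,T} (union, +1)
JT@1: {G} ∪ {T} = {G,T} (union, +1)
JTV@1: {G,T} ∪ {A} = {A,G,T} (union, +1)
BJTV@1: {A} ∩ {A,G,T} = {A} (intersection, +0)
BJTVY@1: {A} ∪ {T} = {A,T} (union, +1)
BJLTVY@1: {A,T} ∪ {G} = {A,G,T} (union, +1)
BDJLTVY@1: {A,G,T} ∪ {C} = {A,C,G,T} (union, +1)
JT@2: {G} ∪ {C} = {C,G} (union, +1)
JTV@2: {C,G} ∩ {G} = {G} (intersection, +0)
BJTV@2: {A} ∪ {G} = {A,G} (union, +1)
BJTVY@2: {A,G} ∪ {T} = {A,G,T} (union, +1)
BJLTVY@2: {A,G,T} ∩ {G} = {G} (intersection, +0)
BDJLTVY@2: {G} ∪ {T} = {G,T} (union, +1)
JT@3: {G} ∪ {A} = {A,G} (union, +1)
JTV@3: {A,G} ∪ {C} = {A,C,G} (union, +1)
BJTV@3: {C} ∩ {A,C,G} = {C} (intersection, +0)
BJTVY@3: {C} ∪ {A} = {A,C} (union, +1)
BJLTVY@3: {A,C} ∪ {G} = {A,C,G} (union, +1)
BDJLTVY@3: {A,C,G} ∩ {C} = {C} (intersection, +0)
JT@4: {A} ∪ {G} = {A,G} (union, +1)
JTV@4: {A,G} ∩ {A} = {A} (intersection, +0)
BJTV@4: {T} ∪ {A} = {A,T} (union, +1)
BJTVY@4: {A,T} ∩ {A} = {A} (intersection, +0)
BJLTVY@4: {A} ∪ {G} = {A,G} (union, +1)
BDJLTVY@4: {A,G} ∩ {A} = {A} (intersection, +0)
JT@5: {C} ∪ {A} = {A,C} (union, +1)
JTV@5: {A,C} ∩ {A} = {A} (intersection, +0)
BJTV@5: {T} ∪ {A} = {A,T} (union, +1)
BJTVY@5: {A,T} ∪ {C} = {A,C,T} (union, +1)
BJLTVY@5: {A,C,T} ∩ {T} = {T} (intersection, +0)
BDJLTVY@5: {T} ∪ {C} = {C,T} (union, +1)
per-site changes: [5, 5, 4, 4, 3, 4]; total = 25

25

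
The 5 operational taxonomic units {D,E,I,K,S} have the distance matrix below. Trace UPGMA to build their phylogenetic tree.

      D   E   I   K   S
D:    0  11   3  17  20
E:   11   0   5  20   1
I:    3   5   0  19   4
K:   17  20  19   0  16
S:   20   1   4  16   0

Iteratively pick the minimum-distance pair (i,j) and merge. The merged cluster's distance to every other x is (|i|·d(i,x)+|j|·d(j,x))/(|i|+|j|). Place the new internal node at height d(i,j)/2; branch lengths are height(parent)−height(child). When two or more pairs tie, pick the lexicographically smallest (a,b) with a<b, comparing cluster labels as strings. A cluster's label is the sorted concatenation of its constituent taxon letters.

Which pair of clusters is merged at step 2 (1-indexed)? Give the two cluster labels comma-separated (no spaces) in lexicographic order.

D,I

1. join E+S (d=1) ⇒ ES; edges |E|=1/2, |S|=1/2
  updated: d(D,ES)=31/2, d(ES,I)=9/2, d(ES,K)=18
2. join D+I (d=3) ⇒ DI; edges |D|=3/2, |I|=3/2
  updated: d(DI,ES)=10, d(DI,K)=18
3. join DI+ES (d=10) ⇒ DEIS; edges |DI|=7/2, |ES|=9/2
  updated: d(DEIS,K)=18
4. join DEIS+K (d=18) ⇒ DEIKS; edges |DEIS|=4, |K|=9
final tree: (((D:3/2,I:3/2):7/2,(E:1/2,S:1/2):9/2):4,K:9)
total length: 25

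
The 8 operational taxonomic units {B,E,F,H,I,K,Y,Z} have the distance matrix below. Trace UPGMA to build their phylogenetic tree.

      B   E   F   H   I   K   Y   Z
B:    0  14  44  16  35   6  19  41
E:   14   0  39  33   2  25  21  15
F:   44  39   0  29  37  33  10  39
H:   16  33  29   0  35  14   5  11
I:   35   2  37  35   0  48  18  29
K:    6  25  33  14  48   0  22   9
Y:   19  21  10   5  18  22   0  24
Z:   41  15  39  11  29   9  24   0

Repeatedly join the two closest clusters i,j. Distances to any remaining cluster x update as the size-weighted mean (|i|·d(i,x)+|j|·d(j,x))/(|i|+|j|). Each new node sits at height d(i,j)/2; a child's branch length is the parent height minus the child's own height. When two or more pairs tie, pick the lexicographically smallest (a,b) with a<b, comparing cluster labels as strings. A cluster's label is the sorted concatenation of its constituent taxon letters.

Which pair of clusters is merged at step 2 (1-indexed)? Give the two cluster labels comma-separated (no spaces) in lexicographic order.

H,Y

iteration 1: select E,I (d=2); attach at lengths (1, 1); label the merged cluster EI
  updated: d(B,EI)=49/2, d(EI,F)=38, d(EI,H)=34, d(EI,K)=73/2, d(EI,Y)=39/2, d(EI,Z)=22
iteration 2: select H,Y (d=5); attach at lengths (5/2, 5/2); label the merged cluster HY
  updated: d(B,HY)=35/2, d(EI,HY)=107/4, d(F,HY)=39/2, d(HY,K)=18, d(HY,Z)=35/2
iteration 3: select B,K (d=6); attach at lengths (3, 3); label the merged cluster BK
  updated: d(BK,EI)=61/2, d(BK,F)=77/2, d(BK,HY)=71/4, d(BK,Z)=25
iteration 4: select HY,Z (d=35/2); attach at lengths (25/4, 35/4); label the merged cluster HYZ
  updated: d(BK,HYZ)=121/6, d(EI,HYZ)=151/6, d(F,HYZ)=26
iteration 5: select BK,HYZ (d=121/6); attach at lengths (85/12, 4/3); label the merged cluster BHKYZ
  updated: d(BHKYZ,EI)=273/10, d(BHKYZ,F)=31
iteration 6: select BHKYZ,EI (d=273/10); attach at lengths (107/30, 253/20); label the merged cluster BEHIKYZ
  updated: d(BEHIKYZ,F)=33
iteration 7: select BEHIKYZ,F (d=33); attach at lengths (57/20, 33/2); label the merged cluster BEFHIKYZ
final tree: ((((B:3,K:3):85/12,((H:5/2,Y:5/2):25/4,Z:35/4):4/3):107/30,(E:1,I:1):253/20):57/20,F:33/2)
total length: 4319/60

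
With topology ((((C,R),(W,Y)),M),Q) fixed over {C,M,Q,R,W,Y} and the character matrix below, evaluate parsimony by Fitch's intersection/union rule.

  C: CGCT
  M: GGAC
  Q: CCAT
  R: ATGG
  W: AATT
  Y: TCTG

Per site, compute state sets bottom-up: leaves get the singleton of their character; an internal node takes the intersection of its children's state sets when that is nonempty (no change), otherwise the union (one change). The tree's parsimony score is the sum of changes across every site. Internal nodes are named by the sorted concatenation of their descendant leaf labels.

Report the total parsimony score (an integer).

site 0, node CR: C={C} ∪ R={A} → {A,C} (+1)
site 0, node WY: W={A} ∪ Y={T} → {A,T} (+1)
site 0, node CRWY: CR={A,C} ∩ WY={A,T} → {A} (+0)
site 0, node CMRWY: CRWY={A} ∪ M={G} → {A,G} (+1)
site 0, node CMQRWY: CMRWY={A,G} ∪ Q={C} → {A,C,G} (+1)
site 1, node CR: C={G} ∪ R={T} → {G,T} (+1)
site 1, node WY: W={A} ∪ Y={C} → {A,C} (+1)
site 1, node CRWY: CR={G,T} ∪ WY={A,C} → {A,C,G,T} (+1)
site 1, node CMRWY: CRWY={A,C,G,T} ∩ M={G} → {G} (+0)
site 1, node CMQRWY: CMRWY={G} ∪ Q={C} → {C,G} (+1)
site 2, node CR: C={C} ∪ R={G} → {C,G} (+1)
site 2, node WY: W={T} ∩ Y={T} → {T} (+0)
site 2, node CRWY: CR={C,G} ∪ WY={T} → {C,G,T} (+1)
site 2, node CMRWY: CRWY={C,G,T} ∪ M={A} → {A,C,G,T} (+1)
site 2, node CMQRWY: CMRWY={A,C,G,T} ∩ Q={A} → {A} (+0)
site 3, node CR: C={T} ∪ R={G} → {G,T} (+1)
site 3, node WY: W={T} ∪ Y={G} → {G,T} (+1)
site 3, node CRWY: CR={G,T} ∩ WY={G,T} → {G,T} (+0)
site 3, node CMRWY: CRWY={G,T} ∪ M={C} → {C,G,T} (+1)
site 3, node CMQRWY: CMRWY={C,G,T} ∩ Q={T} → {T} (+0)
per-site changes: [4, 4, 3, 3]; total = 14

14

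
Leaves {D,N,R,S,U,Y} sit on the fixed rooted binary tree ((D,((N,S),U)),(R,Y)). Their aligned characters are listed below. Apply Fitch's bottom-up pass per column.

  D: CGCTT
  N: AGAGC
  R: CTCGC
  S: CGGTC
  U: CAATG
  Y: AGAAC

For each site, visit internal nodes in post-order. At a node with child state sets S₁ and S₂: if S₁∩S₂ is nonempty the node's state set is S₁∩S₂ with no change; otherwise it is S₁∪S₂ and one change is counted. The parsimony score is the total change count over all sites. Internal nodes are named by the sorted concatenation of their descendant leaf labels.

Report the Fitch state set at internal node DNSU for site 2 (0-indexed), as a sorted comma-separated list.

A,C

site 0, node NS: N={A} ∪ S={C} → {A,C} (+1)
site 0, node NSU: NS={A,C} ∩ U={C} → {C} (+0)
site 0, node DNSU: D={C} ∩ NSU={C} → {C} (+0)
site 0, node RY: R={C} ∪ Y={A} → {A,C} (+1)
site 0, node DNRSUY: DNSU={C} ∩ RY={A,C} → {C} (+0)
site 1, node NS: N={G} ∩ S={G} → {G} (+0)
site 1, node NSU: NS={G} ∪ U={A} → {A,G} (+1)
site 1, node DNSU: D={G} ∩ NSU={A,G} → {G} (+0)
site 1, node RY: R={T} ∪ Y={G} → {G,T} (+1)
site 1, node DNRSUY: DNSU={G} ∩ RY={G,T} → {G} (+0)
site 2, node NS: N={A} ∪ S={G} → {A,G} (+1)
site 2, node NSU: NS={A,G} ∩ U={A} → {A} (+0)
site 2, node DNSU: D={C} ∪ NSU={A} → {A,C} (+1)
site 2, node RY: R={C} ∪ Y={A} → {A,C} (+1)
site 2, node DNRSUY: DNSU={A,C} ∩ RY={A,C} → {A,C} (+0)
site 3, node NS: N={G} ∪ S={T} → {G,T} (+1)
site 3, node NSU: NS={G,T} ∩ U={T} → {T} (+0)
site 3, node DNSU: D={T} ∩ NSU={T} → {T} (+0)
site 3, node RY: R={G} ∪ Y={A} → {A,G} (+1)
site 3, node DNRSUY: DNSU={T} ∪ RY={A,G} → {A,G,T} (+1)
site 4, node NS: N={C} ∩ S={C} → {C} (+0)
site 4, node NSU: NS={C} ∪ U={G} → {C,G} (+1)
site 4, node DNSU: D={T} ∪ NSU={C,G} → {C,G,T} (+1)
site 4, node RY: R={C} ∩ Y={C} → {C} (+0)
site 4, node DNRSUY: DNSU={C,G,T} ∩ RY={C} → {C} (+0)
per-site changes: [2, 2, 3, 3, 2]; total = 12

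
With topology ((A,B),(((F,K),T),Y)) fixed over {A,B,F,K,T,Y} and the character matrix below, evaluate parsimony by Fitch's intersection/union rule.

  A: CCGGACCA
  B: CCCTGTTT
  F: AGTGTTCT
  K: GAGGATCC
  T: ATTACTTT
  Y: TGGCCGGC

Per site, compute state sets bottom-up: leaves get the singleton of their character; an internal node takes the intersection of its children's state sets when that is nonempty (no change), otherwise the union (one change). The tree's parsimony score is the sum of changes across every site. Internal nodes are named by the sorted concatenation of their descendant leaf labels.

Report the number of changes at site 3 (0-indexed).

[col 0] AB: children A:{C}, B:{C} ∩→ {C}; cost 0
[col 0] FK: children F:{A}, K:{G} ∪→ {A,G}; cost 1
[col 0] FKT: children FK:{A,G}, T:{A} ∩→ {A}; cost 0
[col 0] FKTY: children FKT:{A}, Y:{T} ∪→ {A,T}; cost 1
[col 0] ABFKTY: children AB:{C}, FKTY:{A,T} ∪→ {A,C,T}; cost 1
[col 1] AB: children A:{C}, B:{C} ∩→ {C}; cost 0
[col 1] FK: children F:{G}, K:{A} ∪→ {A,G}; cost 1
[col 1] FKT: children FK:{A,G}, T:{T} ∪→ {A,G,T}; cost 1
[col 1] FKTY: children FKT:{A,G,T}, Y:{G} ∩→ {G}; cost 0
[col 1] ABFKTY: children AB:{C}, FKTY:{G} ∪→ {C,G}; cost 1
[col 2] AB: children A:{G}, B:{C} ∪→ {C,G}; cost 1
[col 2] FK: children F:{T}, K:{G} ∪→ {G,T}; cost 1
[col 2] FKT: children FK:{G,T}, T:{T} ∩→ {T}; cost 0
[col 2] FKTY: children FKT:{T}, Y:{G} ∪→ {G,T}; cost 1
[col 2] ABFKTY: children AB:{C,G}, FKTY:{G,T} ∩→ {G}; cost 0
[col 3] AB: children A:{G}, B:{T} ∪→ {G,T}; cost 1
[col 3] FK: children F:{G}, K:{G} ∩→ {G}; cost 0
[col 3] FKT: children FK:{G}, T:{A} ∪→ {A,G}; cost 1
[col 3] FKTY: children FKT:{A,G}, Y:{C} ∪→ {A,C,G}; cost 1
[col 3] ABFKTY: children AB:{G,T}, FKTY:{A,C,G} ∩→ {G}; cost 0
[col 4] AB: children A:{A}, B:{G} ∪→ {A,G}; cost 1
[col 4] FK: children F:{T}, K:{A} ∪→ {A,T}; cost 1
[col 4] FKT: children FK:{A,T}, T:{C} ∪→ {A,C,T}; cost 1
[col 4] FKTY: children FKT:{A,C,T}, Y:{C} ∩→ {C}; cost 0
[col 4] ABFKTY: children AB:{A,G}, FKTY:{C} ∪→ {A,C,G}; cost 1
[col 5] AB: children A:{C}, B:{T} ∪→ {C,T}; cost 1
[col 5] FK: children F:{T}, K:{T} ∩→ {T}; cost 0
[col 5] FKT: children FK:{T}, T:{T} ∩→ {T}; cost 0
[col 5] FKTY: children FKT:{T}, Y:{G} ∪→ {G,T}; cost 1
[col 5] ABFKTY: children AB:{C,T}, FKTY:{G,T} ∩→ {T}; cost 0
[col 6] AB: children A:{C}, B:{T} ∪→ {C,T}; cost 1
[col 6] FK: children F:{C}, K:{C} ∩→ {C}; cost 0
[col 6] FKT: children FK:{C}, T:{T} ∪→ {C,T}; cost 1
[col 6] FKTY: children FKT:{C,T}, Y:{G} ∪→ {C,G,T}; cost 1
[col 6] ABFKTY: children AB:{C,T}, FKTY:{C,G,T} ∩→ {C,T}; cost 0
[col 7] AB: children A:{A}, B:{T} ∪→ {A,T}; cost 1
[col 7] FK: children F:{T}, K:{C} ∪→ {C,T}; cost 1
[col 7] FKT: children FK:{C,T}, T:{T} ∩→ {T}; cost 0
[col 7] FKTY: children FKT:{T}, Y:{C} ∪→ {C,T}; cost 1
[col 7] ABFKTY: children AB:{A,T}, FKTY:{C,T} ∩→ {T}; cost 0
per-site changes: [3, 3, 3, 3, 4, 2, 3, 3]; total = 24

3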